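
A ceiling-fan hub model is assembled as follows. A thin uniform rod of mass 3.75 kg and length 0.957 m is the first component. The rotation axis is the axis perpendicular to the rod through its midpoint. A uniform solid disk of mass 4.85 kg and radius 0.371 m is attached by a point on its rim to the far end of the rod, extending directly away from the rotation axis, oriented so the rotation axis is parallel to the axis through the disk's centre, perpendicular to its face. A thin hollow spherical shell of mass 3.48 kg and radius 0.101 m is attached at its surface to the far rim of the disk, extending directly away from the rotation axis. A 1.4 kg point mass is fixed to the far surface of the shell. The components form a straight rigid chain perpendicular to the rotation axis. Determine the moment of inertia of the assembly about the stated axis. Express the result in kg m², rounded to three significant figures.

Thin rod: I_cm = (1/12)ML² = (1/12)(3.75)(0.957)² = 0.2862 kg m²; axis through the centre, so I = 0.2862 kg m².
Solid disk: I_cm = (1/2)MR² = (1/2)(4.85)(0.371)² = 0.33378 kg m²; centre at d = 0.4785 + 0.371 = 0.8495 m, so the parallel axis theorem gives I = 0.33378 + (4.85)(0.8495)² = 3.8338 kg m².
Spherical shell: I_cm = (2/3)MR² = (2/3)(3.48)(0.101)² = 0.023666 kg m²; centre at d = 0.4785 + 0.371 + 0.371 + 0.101 = 1.3215 m, so the parallel axis theorem gives I = 0.023666 + (3.48)(1.3215)² = 6.101 kg m².
Point mass: I_cm = 0; centre at d = 0.4785 + 0.371 + 0.371 + 0.101 + 0.101 = 1.4225 m, so the parallel axis theorem gives I = 0 + (1.4)(1.4225)² = 2.8329 kg m².
Total I = 0.2862 + 3.8338 + 6.101 + 2.8329 = 13.054 kg m².

13.1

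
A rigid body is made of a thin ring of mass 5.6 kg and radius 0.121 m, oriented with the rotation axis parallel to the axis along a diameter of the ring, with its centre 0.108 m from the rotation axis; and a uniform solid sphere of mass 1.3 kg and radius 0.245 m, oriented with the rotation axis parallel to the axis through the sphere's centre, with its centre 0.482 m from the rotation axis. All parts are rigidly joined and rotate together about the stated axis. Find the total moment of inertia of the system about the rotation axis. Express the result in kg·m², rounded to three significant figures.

Thin ring: I_cm = (1/2)MR² = (1/2)(5.6)(0.121)² = 0.040995 kg·m²; centre at d = 0.108 m, so the parallel axis theorem gives I = 0.040995 + (5.6)(0.108)² = 0.10631 kg·m².
Solid sphere: I_cm = (2/5)MR² = (2/5)(1.3)(0.245)² = 0.031213 kg·m²; centre at d = 0.482 m, so the parallel axis theorem gives I = 0.031213 + (1.3)(0.482)² = 0.33323 kg·m².
Total I = 0.10631 + 0.33323 = 0.43955 kg·m².

0.440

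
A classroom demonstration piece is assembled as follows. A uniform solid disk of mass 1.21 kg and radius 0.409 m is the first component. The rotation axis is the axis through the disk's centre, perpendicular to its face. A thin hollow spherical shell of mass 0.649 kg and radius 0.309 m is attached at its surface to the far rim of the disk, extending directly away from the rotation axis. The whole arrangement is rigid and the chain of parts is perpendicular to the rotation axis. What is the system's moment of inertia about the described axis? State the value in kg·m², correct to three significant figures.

Solid disk: I_cm = (1/2)MR² = (1/2)(1.21)(0.409)² = 0.10121 kg·m²; axis through the centre, so I = 0.10121 kg·m².
Spherical shell: I_cm = (2/3)MR² = (2/3)(0.649)(0.309)² = 0.041311 kg·m²; centre at d = 0.409 + 0.309 = 0.718 m, so I = I_cm + Md² gives I = 0.041311 + (0.649)(0.718)² = 0.37589 kg·m².
Total I = 0.10121 + 0.37589 = 0.47709 kg·m².

0.477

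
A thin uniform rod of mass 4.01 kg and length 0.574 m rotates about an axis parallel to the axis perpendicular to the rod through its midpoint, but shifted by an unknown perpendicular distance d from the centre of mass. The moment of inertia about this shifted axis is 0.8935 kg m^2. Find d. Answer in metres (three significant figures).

About the centre-of-mass axis, I_cm = (1/12)ML² = (1/12)(4.01)(0.574)² = 0.1101 kg m^2.
Parallel axis theorem: I = I_cm + Md², so Md² = 0.8935 − 0.1101 = 0.7834 kg m^2.
d = √(0.7834 / 4.01) = 0.442 m.

0.442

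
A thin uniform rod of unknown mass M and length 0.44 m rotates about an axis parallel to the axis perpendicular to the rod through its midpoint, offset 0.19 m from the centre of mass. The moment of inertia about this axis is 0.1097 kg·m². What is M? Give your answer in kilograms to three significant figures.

2.10

I = I_cm + Md² = (1/12)ML² + Md² = M·[0.0833333·(0.44)² + (0.19)²] = M·0.052233.
So M = 0.1097 / 0.052233 = 2.1002 kg.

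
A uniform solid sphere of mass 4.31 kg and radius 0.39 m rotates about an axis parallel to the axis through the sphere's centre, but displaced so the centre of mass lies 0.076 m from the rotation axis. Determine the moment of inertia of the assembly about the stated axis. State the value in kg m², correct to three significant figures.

0.287

I_cm = (2/5)MR² = (2/5)(4.31)(0.39)² = 0.26222 kg m²; centre at d = 0.076 m, so the parallel axis theorem gives I = 0.26222 + (4.31)(0.076)² = 0.28711 kg m².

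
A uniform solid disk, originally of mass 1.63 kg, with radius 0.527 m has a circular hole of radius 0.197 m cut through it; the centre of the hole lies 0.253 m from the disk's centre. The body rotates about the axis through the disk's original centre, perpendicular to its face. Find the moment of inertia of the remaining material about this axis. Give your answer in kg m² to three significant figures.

0.207

Unpierced body about its centre: I₀ = (1/2)MR² = (1/2)(1.63)(0.527)² = 0.22635 kg m².
The removed disk has mass m = M·(r/R)² = (1.63)(0.197/0.527)² = 0.22777 kg (same uniform areal density).
Its moment of inertia about the rotation axis (parallel-axis theorem): I_hole = (1/2)mr² + md² = (1/2)(0.22777)(0.197)² + (0.22777)(0.253)² = 0.018999 kg m².
Treating the hole as negative mass, I = I₀ − I_hole = 0.22635 − 0.018999 = 0.20735 kg m².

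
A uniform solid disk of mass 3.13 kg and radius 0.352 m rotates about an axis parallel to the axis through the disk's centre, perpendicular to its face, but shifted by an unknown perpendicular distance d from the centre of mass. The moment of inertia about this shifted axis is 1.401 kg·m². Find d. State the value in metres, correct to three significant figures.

About the centre-of-mass axis, I_cm = (1/2)MR² = (1/2)(3.13)(0.352)² = 0.19391 kg·m².
Parallel axis theorem: I = I_cm + Md², so Md² = 1.401 − 0.19391 = 1.2071 kg·m².
d = √(1.2071 / 3.13) = 0.62101 m.

0.621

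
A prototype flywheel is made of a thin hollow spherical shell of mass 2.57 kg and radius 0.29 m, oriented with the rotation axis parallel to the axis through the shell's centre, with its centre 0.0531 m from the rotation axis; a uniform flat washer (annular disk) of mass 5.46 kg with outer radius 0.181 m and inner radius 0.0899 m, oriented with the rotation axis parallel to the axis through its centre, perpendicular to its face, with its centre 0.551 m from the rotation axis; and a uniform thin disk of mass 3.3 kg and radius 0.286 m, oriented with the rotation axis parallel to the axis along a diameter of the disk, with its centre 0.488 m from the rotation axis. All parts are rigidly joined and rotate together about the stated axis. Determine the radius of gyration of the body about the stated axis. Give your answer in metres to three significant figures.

Spherical shell: I_cm = (2/3)MR² = (2/3)(2.57)(0.29)² = 0.14409 kg·m²; centre at d = 0.0531 m, so I = I_cm + Md² gives I = 0.14409 + (2.57)(0.0531)² = 0.15134 kg·m².
Annular disk: I_cm = (1/2)M(R²+r²) = (1/2)(5.46)[(0.181)² + (0.0899)²] = 0.1115 kg·m²; centre at d = 0.551 m, so I = I_cm + Md² gives I = 0.1115 + (5.46)(0.551)² = 1.7692 kg·m².
Thin disk: I_cm = (1/4)MR² = (1/4)(3.3)(0.286)² = 0.067482 kg·m²; centre at d = 0.488 m, so I = I_cm + Md² gives I = 0.067482 + (3.3)(0.488)² = 0.85336 kg·m².
Total I = 2.7739 kg·m²; total mass M = 11.33 kg.
k = √(I/M) = √(2.7739/11.33) = 0.4948 m.

0.495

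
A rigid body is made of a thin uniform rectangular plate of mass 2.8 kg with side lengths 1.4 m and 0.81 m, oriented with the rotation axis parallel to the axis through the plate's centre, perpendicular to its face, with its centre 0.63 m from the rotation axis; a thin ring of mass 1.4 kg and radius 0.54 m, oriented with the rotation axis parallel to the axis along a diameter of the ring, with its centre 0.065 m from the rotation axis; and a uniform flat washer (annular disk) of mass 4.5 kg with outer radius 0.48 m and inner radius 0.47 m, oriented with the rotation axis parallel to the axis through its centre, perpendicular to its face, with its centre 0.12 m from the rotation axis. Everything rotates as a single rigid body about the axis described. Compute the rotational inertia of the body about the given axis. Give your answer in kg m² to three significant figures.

Rectangular plate: I_cm = (1/12)M(a²+b²) = (1/12)(2.8)[(1.4)² + (0.81)²] = 0.61042 kg m²; centre at d = 0.63 m, so the parallel axis theorem gives I = 0.61042 + (2.8)(0.63)² = 1.7217 kg m².
Thin ring: I_cm = (1/2)MR² = (1/2)(1.4)(0.54)² = 0.20412 kg m²; centre at d = 0.065 m, so the parallel axis theorem gives I = 0.20412 + (1.4)(0.065)² = 0.21003 kg m².
Annular disk: I_cm = (1/2)M(R²+r²) = (1/2)(4.5)[(0.48)² + (0.47)²] = 1.0154 kg m²; centre at d = 0.12 m, so the parallel axis theorem gives I = 1.0154 + (4.5)(0.12)² = 1.0802 kg m².
Total I = 1.7217 + 0.21003 + 1.0802 = 3.012 kg m².

3.01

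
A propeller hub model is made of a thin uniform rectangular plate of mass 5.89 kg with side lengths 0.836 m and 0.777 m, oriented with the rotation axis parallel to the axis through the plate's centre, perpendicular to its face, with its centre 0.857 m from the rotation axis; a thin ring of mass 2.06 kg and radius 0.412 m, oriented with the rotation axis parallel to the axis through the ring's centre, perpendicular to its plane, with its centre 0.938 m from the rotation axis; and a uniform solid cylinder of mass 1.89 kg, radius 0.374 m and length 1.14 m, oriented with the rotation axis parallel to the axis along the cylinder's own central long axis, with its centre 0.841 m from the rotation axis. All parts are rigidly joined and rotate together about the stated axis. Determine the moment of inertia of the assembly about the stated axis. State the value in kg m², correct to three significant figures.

Rectangular plate: I_cm = (1/12)M(a²+b²) = (1/12)(5.89)[(0.836)² + (0.777)²] = 0.63937 kg m²; centre at d = 0.857 m, so I = I_cm + Md² gives I = 0.63937 + (5.89)(0.857)² = 4.9653 kg m².
Thin ring: I_cm = MR² = (2.06)(0.412)² = 0.34967 kg m²; centre at d = 0.938 m, so I = I_cm + Md² gives I = 0.34967 + (2.06)(0.938)² = 2.1622 kg m².
Solid cylinder: I_cm = (1/2)MR² = (1/2)(1.89)(0.374)² = 0.13218 kg m²; centre at d = 0.841 m, so I = I_cm + Md² gives I = 0.13218 + (1.89)(0.841)² = 1.4689 kg m².
Total I = 4.9653 + 2.1622 + 1.4689 = 8.5964 kg m².

8.60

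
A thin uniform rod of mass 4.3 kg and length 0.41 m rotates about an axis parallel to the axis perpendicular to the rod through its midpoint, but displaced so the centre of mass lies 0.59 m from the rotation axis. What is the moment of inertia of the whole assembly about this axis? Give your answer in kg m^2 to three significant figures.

1.56

I_cm = (1/12)ML² = (1/12)(4.3)(0.41)² = 0.060236 kg m^2; centre at d = 0.59 m, so the parallel axis theorem gives I = 0.060236 + (4.3)(0.59)² = 1.5571 kg m^2.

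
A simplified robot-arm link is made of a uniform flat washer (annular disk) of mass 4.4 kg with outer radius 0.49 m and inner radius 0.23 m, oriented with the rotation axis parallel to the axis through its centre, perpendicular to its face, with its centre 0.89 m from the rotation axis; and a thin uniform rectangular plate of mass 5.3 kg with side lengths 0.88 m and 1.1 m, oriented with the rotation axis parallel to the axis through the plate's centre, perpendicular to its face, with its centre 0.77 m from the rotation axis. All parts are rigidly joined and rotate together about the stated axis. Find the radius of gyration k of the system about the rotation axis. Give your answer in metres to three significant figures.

Annular disk: I_cm = (1/2)M(R²+r²) = (1/2)(4.4)[(0.49)² + (0.23)²] = 0.6446 kg m^2; centre at d = 0.89 m, so I = I_cm + Md² gives I = 0.6446 + (4.4)(0.89)² = 4.1298 kg m^2.
Rectangular plate: I_cm = (1/12)M(a²+b²) = (1/12)(5.3)[(0.88)² + (1.1)²] = 0.87644 kg m^2; centre at d = 0.77 m, so I = I_cm + Md² gives I = 0.87644 + (5.3)(0.77)² = 4.0188 kg m^2.
Total I = 8.1487 kg m^2; total mass M = 9.7 kg.
k = √(I/M) = √(8.1487/9.7) = 0.91655 m.

0.917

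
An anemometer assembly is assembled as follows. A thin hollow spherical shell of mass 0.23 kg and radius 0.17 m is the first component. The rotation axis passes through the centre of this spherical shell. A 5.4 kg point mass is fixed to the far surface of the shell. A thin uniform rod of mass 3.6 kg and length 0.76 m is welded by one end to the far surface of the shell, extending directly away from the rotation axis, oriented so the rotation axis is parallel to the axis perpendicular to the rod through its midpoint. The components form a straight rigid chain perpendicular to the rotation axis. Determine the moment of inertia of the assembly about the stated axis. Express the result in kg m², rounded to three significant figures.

Spherical shell: I_cm = (2/3)MR² = (2/3)(0.23)(0.17)² = 0.0044313 kg m²; axis through the centre, so I = 0.0044313 kg m².
Point mass: I_cm = 0; centre at d = 0.17 m, so I = I_cm + Md² gives I = 0 + (5.4)(0.17)² = 0.15606 kg m².
Thin rod: I_cm = (1/12)ML² = (1/12)(3.6)(0.76)² = 0.17328 kg m²; centre at d = 0.17 + 0.38 = 0.55 m, so I = I_cm + Md² gives I = 0.17328 + (3.6)(0.55)² = 1.2623 kg m².
Total I = 0.0044313 + 0.15606 + 1.2623 = 1.4228 kg m².

1.42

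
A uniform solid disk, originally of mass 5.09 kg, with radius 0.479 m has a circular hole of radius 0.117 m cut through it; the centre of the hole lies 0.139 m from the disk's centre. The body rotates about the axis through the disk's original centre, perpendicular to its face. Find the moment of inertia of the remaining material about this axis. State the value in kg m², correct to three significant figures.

Unpierced body about its centre: I₀ = (1/2)MR² = (1/2)(5.09)(0.479)² = 0.58393 kg m².
The removed disk has mass m = M·(r/R)² = (5.09)(0.117/0.479)² = 0.30368 kg (same uniform areal density).
Its moment of inertia about the rotation axis (parallel-axis theorem): I_hole = (1/2)mr² + md² = (1/2)(0.30368)(0.117)² + (0.30368)(0.139)² = 0.007946 kg m².
Treating the hole as negative mass, I = I₀ − I_hole = 0.58393 − 0.007946 = 0.57598 kg m².

0.576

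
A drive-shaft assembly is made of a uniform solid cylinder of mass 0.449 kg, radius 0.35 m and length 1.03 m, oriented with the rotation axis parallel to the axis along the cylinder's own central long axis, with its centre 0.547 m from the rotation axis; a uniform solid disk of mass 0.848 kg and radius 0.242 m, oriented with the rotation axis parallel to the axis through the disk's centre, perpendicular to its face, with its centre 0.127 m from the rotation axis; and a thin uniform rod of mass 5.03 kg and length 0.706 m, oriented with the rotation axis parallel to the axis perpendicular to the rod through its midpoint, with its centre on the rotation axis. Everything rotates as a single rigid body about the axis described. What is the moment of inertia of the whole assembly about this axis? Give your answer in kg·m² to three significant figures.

Solid cylinder: I_cm = (1/2)MR² = (1/2)(0.449)(0.35)² = 0.027501 kg·m²; centre at d = 0.547 m, so the parallel axis theorem gives I = 0.027501 + (0.449)(0.547)² = 0.16185 kg·m².
Solid disk: I_cm = (1/2)MR² = (1/2)(0.848)(0.242)² = 0.024831 kg·m²; centre at d = 0.127 m, so the parallel axis theorem gives I = 0.024831 + (0.848)(0.127)² = 0.038509 kg·m².
Thin rod: I_cm = (1/12)ML² = (1/12)(5.03)(0.706)² = 0.20893 kg·m²; axis through the centre, so I = 0.20893 kg·m².
Total I = 0.16185 + 0.038509 + 0.20893 = 0.40928 kg·m².

0.409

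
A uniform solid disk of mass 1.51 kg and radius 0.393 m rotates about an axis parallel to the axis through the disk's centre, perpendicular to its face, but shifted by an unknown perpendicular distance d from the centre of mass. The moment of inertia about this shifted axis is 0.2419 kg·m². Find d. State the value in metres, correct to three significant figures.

About the centre-of-mass axis, I_cm = (1/2)MR² = (1/2)(1.51)(0.393)² = 0.11661 kg·m².
Parallel axis theorem: I = I_cm + Md², so Md² = 0.2419 − 0.11661 = 0.12529 kg·m².
d = √(0.12529 / 1.51) = 0.28805 m.

0.288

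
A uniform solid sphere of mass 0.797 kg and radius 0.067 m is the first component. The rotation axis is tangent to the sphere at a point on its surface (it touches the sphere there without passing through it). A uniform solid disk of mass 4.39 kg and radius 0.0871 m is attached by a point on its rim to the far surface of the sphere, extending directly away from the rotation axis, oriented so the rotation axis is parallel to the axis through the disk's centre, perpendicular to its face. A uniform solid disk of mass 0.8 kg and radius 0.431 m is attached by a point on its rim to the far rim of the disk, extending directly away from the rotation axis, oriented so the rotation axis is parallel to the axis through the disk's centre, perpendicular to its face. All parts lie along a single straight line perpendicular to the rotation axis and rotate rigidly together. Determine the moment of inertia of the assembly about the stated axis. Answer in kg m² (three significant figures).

0.748

Solid sphere: I_cm = (2/5)MR² = (2/5)(0.797)(0.067)² = 0.0014311 kg m²; centre at d = 0.067 m, so the parallel axis theorem gives I = 0.0014311 + (0.797)(0.067)² = 0.0050088 kg m².
Solid disk: I_cm = (1/2)MR² = (1/2)(4.39)(0.0871)² = 0.016652 kg m²; centre at d = 0.067 + 0.067 + 0.0871 = 0.2211 m, so the parallel axis theorem gives I = 0.016652 + (4.39)(0.2211)² = 0.23126 kg m².
Solid disk: I_cm = (1/2)MR² = (1/2)(0.8)(0.431)² = 0.074304 kg m²; centre at d = 0.067 + 0.067 + 0.0871 + 0.0871 + 0.431 = 0.7392 m, so the parallel axis theorem gives I = 0.074304 + (0.8)(0.7392)² = 0.51144 kg m².
Total I = 0.0050088 + 0.23126 + 0.51144 = 0.7477 kg m².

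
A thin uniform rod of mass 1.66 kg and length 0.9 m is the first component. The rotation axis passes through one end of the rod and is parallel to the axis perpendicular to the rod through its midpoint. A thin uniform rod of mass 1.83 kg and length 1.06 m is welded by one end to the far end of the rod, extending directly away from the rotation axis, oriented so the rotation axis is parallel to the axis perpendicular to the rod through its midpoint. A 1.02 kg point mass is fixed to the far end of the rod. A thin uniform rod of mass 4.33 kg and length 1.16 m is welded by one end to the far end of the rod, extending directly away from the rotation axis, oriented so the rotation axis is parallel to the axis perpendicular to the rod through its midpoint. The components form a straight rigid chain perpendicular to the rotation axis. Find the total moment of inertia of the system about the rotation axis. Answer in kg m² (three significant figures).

36.7

Thin rod: I_cm = (1/12)ML² = (1/12)(1.66)(0.9)² = 0.11205 kg m²; centre at d = 0.45 m, so the parallel axis theorem gives I = 0.11205 + (1.66)(0.45)² = 0.4482 kg m².
Thin rod: I_cm = (1/12)ML² = (1/12)(1.83)(1.06)² = 0.17135 kg m²; centre at d = 0.45 + 0.45 + 0.53 = 1.43 m, so the parallel axis theorem gives I = 0.17135 + (1.83)(1.43)² = 3.9135 kg m².
Point mass: I_cm = 0; centre at d = 0.45 + 0.45 + 0.53 + 0.53 = 1.96 m, so the parallel axis theorem gives I = 0 + (1.02)(1.96)² = 3.9184 kg m².
Thin rod: I_cm = (1/12)ML² = (1/12)(4.33)(1.16)² = 0.48554 kg m²; centre at d = 0.45 + 0.45 + 0.53 + 0.53 + 0.58 = 2.54 m, so the parallel axis theorem gives I = 0.48554 + (4.33)(2.54)² = 28.421 kg m².
Total I = 0.4482 + 3.9135 + 3.9184 + 28.421 = 36.701 kg m².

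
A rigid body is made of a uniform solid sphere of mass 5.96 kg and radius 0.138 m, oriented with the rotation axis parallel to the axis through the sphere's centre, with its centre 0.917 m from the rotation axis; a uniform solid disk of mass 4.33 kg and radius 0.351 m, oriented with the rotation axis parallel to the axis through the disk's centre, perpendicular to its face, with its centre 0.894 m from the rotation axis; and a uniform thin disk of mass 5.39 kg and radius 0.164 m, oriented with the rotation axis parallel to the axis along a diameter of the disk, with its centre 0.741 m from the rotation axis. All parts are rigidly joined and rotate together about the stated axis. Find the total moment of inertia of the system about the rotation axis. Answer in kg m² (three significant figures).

11.8

Solid sphere: I_cm = (2/5)MR² = (2/5)(5.96)(0.138)² = 0.045401 kg m²; centre at d = 0.917 m, so I = I_cm + Md² gives I = 0.045401 + (5.96)(0.917)² = 5.0571 kg m².
Solid disk: I_cm = (1/2)MR² = (1/2)(4.33)(0.351)² = 0.26673 kg m²; centre at d = 0.894 m, so I = I_cm + Md² gives I = 0.26673 + (4.33)(0.894)² = 3.7274 kg m².
Thin disk: I_cm = (1/4)MR² = (1/4)(5.39)(0.164)² = 0.036242 kg m²; centre at d = 0.741 m, so I = I_cm + Md² gives I = 0.036242 + (5.39)(0.741)² = 2.9958 kg m².
Total I = 5.0571 + 3.7274 + 2.9958 = 11.78 kg m².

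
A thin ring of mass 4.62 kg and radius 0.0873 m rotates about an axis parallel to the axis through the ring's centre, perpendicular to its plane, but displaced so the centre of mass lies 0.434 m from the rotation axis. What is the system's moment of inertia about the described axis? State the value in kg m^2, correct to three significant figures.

0.905

I_cm = MR² = (4.62)(0.0873)² = 0.03521 kg m^2; centre at d = 0.434 m, so the parallel axis theorem gives I = 0.03521 + (4.62)(0.434)² = 0.90542 kg m^2.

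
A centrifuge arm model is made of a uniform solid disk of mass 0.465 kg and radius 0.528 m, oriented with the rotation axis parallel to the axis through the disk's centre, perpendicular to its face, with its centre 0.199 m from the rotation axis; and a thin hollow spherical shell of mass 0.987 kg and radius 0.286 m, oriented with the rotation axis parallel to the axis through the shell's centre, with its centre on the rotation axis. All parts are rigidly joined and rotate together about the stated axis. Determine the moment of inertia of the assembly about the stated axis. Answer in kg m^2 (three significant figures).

0.137

Solid disk: I_cm = (1/2)MR² = (1/2)(0.465)(0.528)² = 0.064817 kg m^2; centre at d = 0.199 m, so the parallel axis theorem gives I = 0.064817 + (0.465)(0.199)² = 0.083232 kg m^2.
Spherical shell: I_cm = (2/3)MR² = (2/3)(0.987)(0.286)² = 0.053822 kg m^2; axis through the centre, so I = 0.053822 kg m^2.
Total I = 0.083232 + 0.053822 = 0.13705 kg m^2.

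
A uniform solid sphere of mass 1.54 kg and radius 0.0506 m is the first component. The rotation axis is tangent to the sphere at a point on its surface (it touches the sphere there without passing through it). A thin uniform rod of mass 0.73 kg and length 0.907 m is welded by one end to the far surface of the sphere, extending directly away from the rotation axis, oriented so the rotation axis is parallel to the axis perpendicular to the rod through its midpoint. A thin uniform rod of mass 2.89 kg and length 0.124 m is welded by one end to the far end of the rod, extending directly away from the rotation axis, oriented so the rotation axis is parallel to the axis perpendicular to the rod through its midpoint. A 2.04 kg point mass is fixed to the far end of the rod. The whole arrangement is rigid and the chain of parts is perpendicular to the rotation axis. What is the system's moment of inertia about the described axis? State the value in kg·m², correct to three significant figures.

6.21

Solid sphere: I_cm = (2/5)MR² = (2/5)(1.54)(0.0506)² = 0.0015772 kg·m²; centre at d = 0.0506 m, so I = I_cm + Md² gives I = 0.0015772 + (1.54)(0.0506)² = 0.0055201 kg·m².
Thin rod: I_cm = (1/12)ML² = (1/12)(0.73)(0.907)² = 0.050044 kg·m²; centre at d = 0.0506 + 0.0506 + 0.4535 = 0.5547 m, so I = I_cm + Md² gives I = 0.050044 + (0.73)(0.5547)² = 0.27466 kg·m².
Thin rod: I_cm = (1/12)ML² = (1/12)(2.89)(0.124)² = 0.0037031 kg·m²; centre at d = 0.0506 + 0.0506 + 0.4535 + 0.4535 + 0.062 = 1.0702 m, so I = I_cm + Md² gives I = 0.0037031 + (2.89)(1.0702)² = 3.3137 kg·m².
Point mass: I_cm = 0; centre at d = 0.0506 + 0.0506 + 0.4535 + 0.4535 + 0.062 + 0.062 = 1.1322 m, so I = I_cm + Md² gives I = 0 + (2.04)(1.1322)² = 2.615 kg·m².
Total I = 0.0055201 + 0.27466 + 3.3137 + 2.615 = 6.2089 kg·m².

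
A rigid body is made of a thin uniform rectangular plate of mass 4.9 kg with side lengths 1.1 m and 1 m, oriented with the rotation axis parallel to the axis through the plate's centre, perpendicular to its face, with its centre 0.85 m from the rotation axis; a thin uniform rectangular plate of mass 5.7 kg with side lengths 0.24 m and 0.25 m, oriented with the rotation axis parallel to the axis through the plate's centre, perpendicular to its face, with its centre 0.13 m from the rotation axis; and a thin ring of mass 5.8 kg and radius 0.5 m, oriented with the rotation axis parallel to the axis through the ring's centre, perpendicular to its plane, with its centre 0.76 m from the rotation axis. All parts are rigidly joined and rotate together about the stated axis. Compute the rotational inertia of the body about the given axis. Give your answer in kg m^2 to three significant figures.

Rectangular plate: I_cm = (1/12)M(a²+b²) = (1/12)(4.9)[(1.1)² + (1)²] = 0.90242 kg m^2; centre at d = 0.85 m, so the parallel axis theorem gives I = 0.90242 + (4.9)(0.85)² = 4.4427 kg m^2.
Rectangular plate: I_cm = (1/12)M(a²+b²) = (1/12)(5.7)[(0.24)² + (0.25)²] = 0.057047 kg m^2; centre at d = 0.13 m, so the parallel axis theorem gives I = 0.057047 + (5.7)(0.13)² = 0.15338 kg m^2.
Thin ring: I_cm = MR² = (5.8)(0.5)² = 1.45 kg m^2; centre at d = 0.76 m, so the parallel axis theorem gives I = 1.45 + (5.8)(0.76)² = 4.8001 kg m^2.
Total I = 4.4427 + 0.15338 + 4.8001 = 9.3961 kg m^2.

9.40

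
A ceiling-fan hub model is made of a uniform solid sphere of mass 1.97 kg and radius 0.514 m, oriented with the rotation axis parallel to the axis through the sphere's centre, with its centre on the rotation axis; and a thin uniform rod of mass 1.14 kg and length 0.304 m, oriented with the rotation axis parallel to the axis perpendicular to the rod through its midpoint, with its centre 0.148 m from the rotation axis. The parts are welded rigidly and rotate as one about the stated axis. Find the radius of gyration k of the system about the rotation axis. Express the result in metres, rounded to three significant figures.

Solid sphere: I_cm = (2/5)MR² = (2/5)(1.97)(0.514)² = 0.20819 kg·m²; axis through the centre, so I = 0.20819 kg·m².
Thin rod: I_cm = (1/12)ML² = (1/12)(1.14)(0.304)² = 0.0087795 kg·m²; centre at d = 0.148 m, so I = I_cm + Md² gives I = 0.0087795 + (1.14)(0.148)² = 0.03375 kg·m².
Total I = 0.24194 kg·m²; total mass M = 3.11 kg.
k = √(I/M) = √(0.24194/3.11) = 0.27891 m.

0.279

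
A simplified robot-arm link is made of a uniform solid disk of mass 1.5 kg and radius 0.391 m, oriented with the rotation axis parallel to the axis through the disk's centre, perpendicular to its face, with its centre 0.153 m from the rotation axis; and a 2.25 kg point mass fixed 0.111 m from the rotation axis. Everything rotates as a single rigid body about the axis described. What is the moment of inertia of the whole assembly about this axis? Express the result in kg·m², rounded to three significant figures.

0.177

Solid disk: I_cm = (1/2)MR² = (1/2)(1.5)(0.391)² = 0.11466 kg·m²; centre at d = 0.153 m, so I = I_cm + Md² gives I = 0.11466 + (1.5)(0.153)² = 0.14977 kg·m².
Point mass: I_cm = 0; centre at d = 0.111 m, so I = I_cm + Md² gives I = 0 + (2.25)(0.111)² = 0.027722 kg·m².
Total I = 0.14977 + 0.027722 = 0.1775 kg·m².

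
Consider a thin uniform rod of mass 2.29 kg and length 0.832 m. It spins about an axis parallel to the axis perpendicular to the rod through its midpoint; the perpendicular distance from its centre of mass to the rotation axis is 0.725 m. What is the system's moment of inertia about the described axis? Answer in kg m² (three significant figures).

I_cm = (1/12)ML² = (1/12)(2.29)(0.832)² = 0.1321 kg m²; centre at d = 0.725 m, so the parallel axis theorem gives I = 0.1321 + (2.29)(0.725)² = 1.3358 kg m².

1.34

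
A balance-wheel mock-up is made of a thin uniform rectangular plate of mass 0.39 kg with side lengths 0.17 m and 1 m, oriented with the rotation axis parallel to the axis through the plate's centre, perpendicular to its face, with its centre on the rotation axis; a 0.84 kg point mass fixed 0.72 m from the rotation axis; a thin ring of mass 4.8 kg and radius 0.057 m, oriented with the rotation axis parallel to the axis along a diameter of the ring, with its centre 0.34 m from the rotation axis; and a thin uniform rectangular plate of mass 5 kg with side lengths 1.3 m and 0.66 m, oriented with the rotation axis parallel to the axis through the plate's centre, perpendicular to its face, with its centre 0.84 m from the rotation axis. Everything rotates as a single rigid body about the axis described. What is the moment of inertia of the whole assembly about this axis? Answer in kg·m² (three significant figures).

Rectangular plate: I_cm = (1/12)M(a²+b²) = (1/12)(0.39)[(0.17)² + (1)²] = 0.033439 kg·m²; axis through the centre, so I = 0.033439 kg·m².
Point mass: I_cm = 0; centre at d = 0.72 m, so I = I_cm + Md² gives I = 0 + (0.84)(0.72)² = 0.43546 kg·m².
Thin ring: I_cm = (1/2)MR² = (1/2)(4.8)(0.057)² = 0.0077976 kg·m²; centre at d = 0.34 m, so I = I_cm + Md² gives I = 0.0077976 + (4.8)(0.34)² = 0.56268 kg·m².
Rectangular plate: I_cm = (1/12)M(a²+b²) = (1/12)(5)[(1.3)² + (0.66)²] = 0.88567 kg·m²; centre at d = 0.84 m, so I = I_cm + Md² gives I = 0.88567 + (5)(0.84)² = 4.4137 kg·m².
Total I = 0.033439 + 0.43546 + 0.56268 + 4.4137 = 5.4452 kg·m².

5.45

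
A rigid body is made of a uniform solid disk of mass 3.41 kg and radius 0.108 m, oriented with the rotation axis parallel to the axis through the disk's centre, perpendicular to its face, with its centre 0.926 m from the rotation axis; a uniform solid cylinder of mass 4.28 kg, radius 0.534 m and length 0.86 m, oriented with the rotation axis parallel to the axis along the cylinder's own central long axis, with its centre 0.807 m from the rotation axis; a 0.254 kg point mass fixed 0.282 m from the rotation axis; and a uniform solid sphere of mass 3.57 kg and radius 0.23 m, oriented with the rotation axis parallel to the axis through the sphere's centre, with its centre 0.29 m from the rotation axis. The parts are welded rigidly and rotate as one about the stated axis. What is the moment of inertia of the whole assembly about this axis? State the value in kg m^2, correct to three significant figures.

6.74

Solid disk: I_cm = (1/2)MR² = (1/2)(3.41)(0.108)² = 0.019887 kg m^2; centre at d = 0.926 m, so the parallel axis theorem gives I = 0.019887 + (3.41)(0.926)² = 2.9439 kg m^2.
Solid cylinder: I_cm = (1/2)MR² = (1/2)(4.28)(0.534)² = 0.61023 kg m^2; centre at d = 0.807 m, so the parallel axis theorem gives I = 0.61023 + (4.28)(0.807)² = 3.3976 kg m^2.
Point mass: I_cm = 0; centre at d = 0.282 m, so the parallel axis theorem gives I = 0 + (0.254)(0.282)² = 0.020199 kg m^2.
Solid sphere: I_cm = (2/5)MR² = (2/5)(3.57)(0.23)² = 0.075541 kg m^2; centre at d = 0.29 m, so the parallel axis theorem gives I = 0.075541 + (3.57)(0.29)² = 0.37578 kg m^2.
Total I = 2.9439 + 3.3976 + 0.020199 + 0.37578 = 6.7374 kg m^2.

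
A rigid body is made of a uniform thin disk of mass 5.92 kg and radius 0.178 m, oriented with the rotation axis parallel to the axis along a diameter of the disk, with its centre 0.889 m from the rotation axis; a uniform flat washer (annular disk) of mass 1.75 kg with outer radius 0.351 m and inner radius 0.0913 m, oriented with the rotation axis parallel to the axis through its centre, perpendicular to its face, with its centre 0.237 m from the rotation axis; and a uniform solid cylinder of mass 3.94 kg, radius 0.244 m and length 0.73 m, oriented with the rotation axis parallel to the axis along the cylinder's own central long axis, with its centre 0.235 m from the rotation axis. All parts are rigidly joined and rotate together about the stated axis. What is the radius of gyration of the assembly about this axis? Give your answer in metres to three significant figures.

Thin disk: I_cm = (1/4)MR² = (1/4)(5.92)(0.178)² = 0.046892 kg m^2; centre at d = 0.889 m, so I = I_cm + Md² gives I = 0.046892 + (5.92)(0.889)² = 4.7256 kg m^2.
Annular disk: I_cm = (1/2)M(R²+r²) = (1/2)(1.75)[(0.351)² + (0.0913)²] = 0.11509 kg m^2; centre at d = 0.237 m, so I = I_cm + Md² gives I = 0.11509 + (1.75)(0.237)² = 0.21339 kg m^2.
Solid cylinder: I_cm = (1/2)MR² = (1/2)(3.94)(0.244)² = 0.11729 kg m^2; centre at d = 0.235 m, so I = I_cm + Md² gives I = 0.11729 + (3.94)(0.235)² = 0.33487 kg m^2.
Total I = 5.2739 kg m^2; total mass M = 11.61 kg.
k = √(I/M) = √(5.2739/11.61) = 0.67398 m.

0.674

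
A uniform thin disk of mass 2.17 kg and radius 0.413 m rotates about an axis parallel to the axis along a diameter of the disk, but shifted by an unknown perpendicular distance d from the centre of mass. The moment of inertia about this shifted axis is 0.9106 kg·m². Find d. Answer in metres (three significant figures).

0.614

About the centre-of-mass axis, I_cm = (1/4)MR² = (1/4)(2.17)(0.413)² = 0.092534 kg·m².
Parallel axis theorem: I = I_cm + Md², so Md² = 0.9106 − 0.092534 = 0.81807 kg·m².
d = √(0.81807 / 2.17) = 0.61399 m.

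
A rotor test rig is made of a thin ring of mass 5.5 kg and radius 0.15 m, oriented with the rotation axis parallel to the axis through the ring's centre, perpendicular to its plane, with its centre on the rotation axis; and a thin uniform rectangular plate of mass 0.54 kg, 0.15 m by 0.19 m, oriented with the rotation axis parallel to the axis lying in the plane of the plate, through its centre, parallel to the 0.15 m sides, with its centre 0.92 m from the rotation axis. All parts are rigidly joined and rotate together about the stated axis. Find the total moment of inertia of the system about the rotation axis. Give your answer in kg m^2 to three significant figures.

Thin ring: I_cm = MR² = (5.5)(0.15)² = 0.12375 kg m^2; axis through the centre, so I = 0.12375 kg m^2.
Rectangular plate: I_cm = (1/12)Mb² = (1/12)(0.54)(0.19)² = 0.0016245 kg m^2; centre at d = 0.92 m, so the parallel axis theorem gives I = 0.0016245 + (0.54)(0.92)² = 0.45868 kg m^2.
Total I = 0.12375 + 0.45868 = 0.58243 kg m^2.

0.582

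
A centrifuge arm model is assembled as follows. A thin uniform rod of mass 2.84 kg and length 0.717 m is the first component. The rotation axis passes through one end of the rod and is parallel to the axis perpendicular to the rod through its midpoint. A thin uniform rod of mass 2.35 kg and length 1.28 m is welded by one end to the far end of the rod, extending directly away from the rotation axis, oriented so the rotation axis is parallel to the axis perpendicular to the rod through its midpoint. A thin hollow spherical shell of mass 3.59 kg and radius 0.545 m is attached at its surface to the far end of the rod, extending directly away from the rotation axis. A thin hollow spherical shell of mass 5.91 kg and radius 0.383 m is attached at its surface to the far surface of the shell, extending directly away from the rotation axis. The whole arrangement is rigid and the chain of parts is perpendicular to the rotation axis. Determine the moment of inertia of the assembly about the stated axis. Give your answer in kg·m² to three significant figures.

101

Thin rod: I_cm = (1/12)ML² = (1/12)(2.84)(0.717)² = 0.12167 kg·m²; centre at d = 0.3585 m, so the parallel axis theorem gives I = 0.12167 + (2.84)(0.3585)² = 0.48667 kg·m².
Thin rod: I_cm = (1/12)ML² = (1/12)(2.35)(1.28)² = 0.32085 kg·m²; centre at d = 0.3585 + 0.3585 + 0.64 = 1.357 m, so the parallel axis theorem gives I = 0.32085 + (2.35)(1.357)² = 4.6483 kg·m².
Spherical shell: I_cm = (2/3)MR² = (2/3)(3.59)(0.545)² = 0.71088 kg·m²; centre at d = 0.3585 + 0.3585 + 0.64 + 0.64 + 0.545 = 2.542 m, so the parallel axis theorem gives I = 0.71088 + (3.59)(2.542)² = 23.909 kg·m².
Spherical shell: I_cm = (2/3)MR² = (2/3)(5.91)(0.383)² = 0.57795 kg·m²; centre at d = 0.3585 + 0.3585 + 0.64 + 0.64 + 0.545 + 0.545 + 0.383 = 3.47 m, so the parallel axis theorem gives I = 0.57795 + (5.91)(3.47)² = 71.74 kg·m².
Total I = 0.48667 + 4.6483 + 23.909 + 71.74 = 100.78 kg·m².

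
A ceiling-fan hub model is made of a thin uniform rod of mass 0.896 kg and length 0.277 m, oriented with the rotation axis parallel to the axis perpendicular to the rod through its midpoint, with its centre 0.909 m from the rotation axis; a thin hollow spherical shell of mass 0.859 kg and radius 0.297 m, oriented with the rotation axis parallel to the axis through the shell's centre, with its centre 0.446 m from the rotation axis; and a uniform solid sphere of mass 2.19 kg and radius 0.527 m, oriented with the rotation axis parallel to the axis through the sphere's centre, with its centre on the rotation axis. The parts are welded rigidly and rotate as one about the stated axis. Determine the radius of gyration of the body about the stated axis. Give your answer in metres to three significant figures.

Thin rod: I_cm = (1/12)ML² = (1/12)(0.896)(0.277)² = 0.0057291 kg m²; centre at d = 0.909 m, so the parallel axis theorem gives I = 0.0057291 + (0.896)(0.909)² = 0.74608 kg m².
Spherical shell: I_cm = (2/3)MR² = (2/3)(0.859)(0.297)² = 0.050514 kg m²; centre at d = 0.446 m, so the parallel axis theorem gives I = 0.050514 + (0.859)(0.446)² = 0.22138 kg m².
Solid sphere: I_cm = (2/5)MR² = (2/5)(2.19)(0.527)² = 0.24329 kg m²; axis through the centre, so I = 0.24329 kg m².
Total I = 1.2108 kg m²; total mass M = 3.945 kg.
k = √(I/M) = √(1.2108/3.945) = 0.55399 m.

0.554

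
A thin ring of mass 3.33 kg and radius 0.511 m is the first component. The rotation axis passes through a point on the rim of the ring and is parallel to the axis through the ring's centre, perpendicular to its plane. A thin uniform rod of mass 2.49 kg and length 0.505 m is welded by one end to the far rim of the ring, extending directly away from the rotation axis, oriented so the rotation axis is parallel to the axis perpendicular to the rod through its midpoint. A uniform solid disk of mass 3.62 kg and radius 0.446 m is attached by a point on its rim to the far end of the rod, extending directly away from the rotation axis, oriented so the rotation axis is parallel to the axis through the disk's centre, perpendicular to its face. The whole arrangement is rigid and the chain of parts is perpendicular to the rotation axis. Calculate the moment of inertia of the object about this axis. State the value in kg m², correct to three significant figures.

Thin ring: I_cm = MR² = (3.33)(0.511)² = 0.86953 kg m²; centre at d = 0.511 m, so the parallel axis theorem gives I = 0.86953 + (3.33)(0.511)² = 1.7391 kg m².
Thin rod: I_cm = (1/12)ML² = (1/12)(2.49)(0.505)² = 0.052918 kg m²; centre at d = 0.511 + 0.511 + 0.2525 = 1.2745 m, so the parallel axis theorem gives I = 0.052918 + (2.49)(1.2745)² = 4.0975 kg m².
Solid disk: I_cm = (1/2)MR² = (1/2)(3.62)(0.446)² = 0.36004 kg m²; centre at d = 0.511 + 0.511 + 0.2525 + 0.2525 + 0.446 = 1.973 m, so the parallel axis theorem gives I = 0.36004 + (3.62)(1.973)² = 14.452 kg m².
Total I = 1.7391 + 4.0975 + 14.452 = 20.288 kg m².

20.3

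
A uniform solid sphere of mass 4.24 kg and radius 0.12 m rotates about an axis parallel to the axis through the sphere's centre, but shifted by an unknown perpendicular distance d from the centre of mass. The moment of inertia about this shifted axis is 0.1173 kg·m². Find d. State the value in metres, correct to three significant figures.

0.148

About the centre-of-mass axis, I_cm = (2/5)MR² = (2/5)(4.24)(0.12)² = 0.024422 kg·m².
Parallel axis theorem: I = I_cm + Md², so Md² = 0.1173 − 0.024422 = 0.092878 kg·m².
d = √(0.092878 / 4.24) = 0.148 m.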